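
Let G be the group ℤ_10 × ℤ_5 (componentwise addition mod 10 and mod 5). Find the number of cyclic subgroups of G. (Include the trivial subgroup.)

14

A cyclic subgroup of order d is generated by each of its φ(d) elements of order d, so the cyclic subgroups of order d number (#elements of order d)/φ(d).
Cyclic subgroups by order — order 1: 1; order 2: 1; order 5: 6; order 10: 6.
Total: 14.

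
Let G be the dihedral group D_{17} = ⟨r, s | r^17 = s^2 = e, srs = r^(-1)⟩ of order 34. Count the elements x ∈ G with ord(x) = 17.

16

Enumerating element orders in G gives 16 elements of order 17.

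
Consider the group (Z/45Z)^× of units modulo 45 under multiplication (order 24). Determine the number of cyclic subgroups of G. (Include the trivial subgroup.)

12

A cyclic subgroup of order d is generated by each of its φ(d) elements of order d, so the cyclic subgroups of order d number (#elements of order d)/φ(d).
Cyclic subgroups by order — order 1: 1; order 2: 3; order 3: 1; order 4: 2; order 6: 3; order 12: 2.
Total: 12.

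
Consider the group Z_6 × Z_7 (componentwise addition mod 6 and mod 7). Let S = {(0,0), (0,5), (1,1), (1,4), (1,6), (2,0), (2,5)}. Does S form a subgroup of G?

No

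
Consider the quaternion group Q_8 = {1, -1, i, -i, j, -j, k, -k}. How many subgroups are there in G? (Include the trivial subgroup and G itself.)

|G| = 8, so by Lagrange every subgroup order divides 8. Divisors: 1, 2, 4, 8.
Subgroups by order — order 1: 1; order 2: 1; order 4: 3; order 8: 1.
Total: 1 + 1 + 3 + 1 = 6.

6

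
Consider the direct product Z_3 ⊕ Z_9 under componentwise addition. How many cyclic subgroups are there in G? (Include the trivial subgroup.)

A cyclic subgroup of order d is generated by each of its φ(d) elements of order d, so the cyclic subgroups of order d number (#elements of order d)/φ(d).
Cyclic subgroups by order — order 1: 1; order 3: 4; order 9: 3.
Total: 8.

8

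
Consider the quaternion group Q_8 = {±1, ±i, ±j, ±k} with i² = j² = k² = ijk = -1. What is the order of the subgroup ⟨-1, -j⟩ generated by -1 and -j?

|⟨-1⟩| = 2 and |⟨-j⟩| = 4, so |H| is a multiple of lcm(2, 4) = 4 and divides |G| = 8.
Closing under the operation: H = {1, -1, j, -j}, so |H| = 4.

4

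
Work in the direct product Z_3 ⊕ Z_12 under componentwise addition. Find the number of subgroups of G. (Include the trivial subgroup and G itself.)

18

|G| = 36, so by Lagrange every subgroup order divides 36. Divisors: 1, 2, 3, 4, 6, 9, 12, 18, 36.
Subgroups by order — order 1: 1; order 2: 1; order 3: 4; order 4: 1; order 6: 4; order 9: 1; order 12: 4; order 18: 1; order 36: 1.
Total: 1 + 1 + 4 + 1 + 4 + 1 + 4 + 1 + 1 = 18.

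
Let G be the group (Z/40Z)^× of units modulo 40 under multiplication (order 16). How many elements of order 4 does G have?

The elements of order 4 are: 3, 7, 13, 17, 23, 27, 33, 37.
That's 8.

8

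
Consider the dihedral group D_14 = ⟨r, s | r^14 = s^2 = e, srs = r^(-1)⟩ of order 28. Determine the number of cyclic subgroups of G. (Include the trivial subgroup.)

A cyclic subgroup of order d is generated by each of its φ(d) elements of order d, so the cyclic subgroups of order d number (#elements of order d)/φ(d).
Cyclic subgroups by order — order 1: 1; order 2: 15; order 7: 1; order 14: 1.
Total: 18.

18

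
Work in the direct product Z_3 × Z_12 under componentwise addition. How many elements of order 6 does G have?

An element (a,b) has order lcm(ord(a), ord(b)); count pairs with lcm equal to 6.
Enumerating gives 8 such elements.

8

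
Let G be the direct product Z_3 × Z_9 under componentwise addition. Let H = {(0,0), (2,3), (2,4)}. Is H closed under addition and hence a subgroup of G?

No

(2,3) ∈ H but its inverse (1,6) ∉ H, so H is not a subgroup.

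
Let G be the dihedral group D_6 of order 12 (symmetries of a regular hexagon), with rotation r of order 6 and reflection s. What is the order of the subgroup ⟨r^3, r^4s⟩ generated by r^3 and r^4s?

|⟨r^3⟩| = 2 and |⟨r^4s⟩| = 2, so |H| is a multiple of lcm(2, 2) = 2 and divides |G| = 12.
Closing under the operation: H = {e, r^3, rs, r^4s}, so |H| = 4.

4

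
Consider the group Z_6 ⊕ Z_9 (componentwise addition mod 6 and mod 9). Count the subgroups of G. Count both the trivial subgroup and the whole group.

|G| = 54, so by Lagrange every subgroup order divides 54. Divisors: 1, 2, 3, 6, 9, 18, 27, 54.
Subgroups by order — order 1: 1; order 2: 1; order 3: 4; order 6: 4; order 9: 4; order 18: 4; order 27: 1; order 54: 1.
Total: 1 + 1 + 4 + 4 + 4 + 4 + 1 + 1 = 20.

20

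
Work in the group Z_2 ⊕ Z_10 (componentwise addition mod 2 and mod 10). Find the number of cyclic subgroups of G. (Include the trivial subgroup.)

Each element a generates a cyclic subgroup ⟨a⟩; distinct elements may generate the same one (a cyclic group of order d has φ(d) generators).
Cyclic subgroups by order — order 1: 1; order 2: 3; order 5: 1; order 10: 3.
Total: 8.

8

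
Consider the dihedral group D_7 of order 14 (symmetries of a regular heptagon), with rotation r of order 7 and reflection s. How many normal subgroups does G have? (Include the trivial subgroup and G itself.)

3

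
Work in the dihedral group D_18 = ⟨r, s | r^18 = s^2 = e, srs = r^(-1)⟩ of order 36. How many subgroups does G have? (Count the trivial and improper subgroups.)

45

|G| = 36, so by Lagrange every subgroup order divides 36. Divisors: 1, 2, 3, 4, 6, 9, 12, 18, 36.
Subgroups by order — order 1: 1; order 2: 19; order 3: 1; order 4: 9; order 6: 7; order 9: 1; order 12: 3; order 18: 3; order 36: 1.
Total: 1 + 19 + 1 + 9 + 7 + 1 + 3 + 3 + 1 = 45.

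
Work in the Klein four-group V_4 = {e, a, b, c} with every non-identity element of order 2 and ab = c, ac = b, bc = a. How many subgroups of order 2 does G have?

3

|G| = 4 and 2 | 4, so subgroups of order 2 are possible by Lagrange.
The subgroups of order 2 are: {e, a}; {e, b}; {e, c}.
So G has 3 subgroups of order 2.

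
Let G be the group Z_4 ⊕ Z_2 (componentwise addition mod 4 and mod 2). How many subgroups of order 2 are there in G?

3

|G| = 8 and 2 | 8, so subgroups of order 2 are possible by Lagrange.
The subgroups of order 2 are: {(0,0), (0,1)}; {(0,0), (2,0)}; {(0,0), (2,1)}.
So G has 3 subgroups of order 2.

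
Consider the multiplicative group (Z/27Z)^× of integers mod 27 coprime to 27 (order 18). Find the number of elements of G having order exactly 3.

2

The elements of order 3 are: 10, 19.
That's 2.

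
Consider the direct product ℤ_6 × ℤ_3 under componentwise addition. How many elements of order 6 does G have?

An element (a,b) has order lcm(ord(a), ord(b)); count pairs with lcm equal to 6.
Enumerating gives 8 such elements.

8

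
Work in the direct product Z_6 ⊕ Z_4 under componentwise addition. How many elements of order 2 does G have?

An element (a,b) has order lcm(ord(a), ord(b)); count pairs with lcm equal to 2.
Enumerating gives 3 such elements.

3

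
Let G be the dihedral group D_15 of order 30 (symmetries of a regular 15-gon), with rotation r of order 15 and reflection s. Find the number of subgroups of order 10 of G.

3

|G| = 30 and 10 | 30, so subgroups of order 10 are possible by Lagrange.
The subgroups of order 10 are: {e, r^3, r^6, r^9, r^12, rs, r^4s, r^7s, r^10s, r^13s}; {e, r^3, r^6, r^9, r^12, r^2s, r^5s, r^8s, r^11s, r^14s}; {e, r^3, r^6, r^9, r^12, s, r^3s, r^6s, r^9s, r^12s}.
So G has 3 subgroups of order 10.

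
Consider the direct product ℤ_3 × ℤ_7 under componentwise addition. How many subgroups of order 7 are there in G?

|G| = 21 and 7 | 21, so subgroups of order 7 are possible by Lagrange.
The subgroups of order 7 are: {(0,0), (0,1), (0,2), (0,3), (0,4), (0,5), (0,6)}.
So G has 1 subgroup of order 7.

1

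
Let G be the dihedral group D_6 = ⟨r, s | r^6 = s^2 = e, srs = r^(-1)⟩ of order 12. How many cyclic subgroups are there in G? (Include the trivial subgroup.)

10

A cyclic subgroup of order d is generated by each of its φ(d) elements of order d, so the cyclic subgroups of order d number (#elements of order d)/φ(d).
Cyclic subgroups by order — order 1: 1; order 2: 7; order 3: 1; order 6: 1.
Total: 10.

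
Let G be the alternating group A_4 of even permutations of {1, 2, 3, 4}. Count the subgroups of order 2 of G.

3

|G| = 12 and 2 | 12, so subgroups of order 2 are possible by Lagrange.
The subgroups of order 2 are: {e, (1 2)(3 4)}; {e, (1 3)(2 4)}; {e, (1 4)(2 3)}.
So G has 3 subgroups of order 2.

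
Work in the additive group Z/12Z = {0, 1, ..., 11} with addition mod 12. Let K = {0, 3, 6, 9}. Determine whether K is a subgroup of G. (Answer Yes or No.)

Yes

|K| = 4 divides |G| = 12, consistent with Lagrange.
K contains the identity, every element's inverse is in K, and K is closed under +: it is a subgroup.
In fact K = ⟨9⟩.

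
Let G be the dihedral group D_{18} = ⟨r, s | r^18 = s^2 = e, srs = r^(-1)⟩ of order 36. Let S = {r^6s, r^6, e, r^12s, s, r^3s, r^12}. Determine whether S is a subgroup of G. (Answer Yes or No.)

|S| = 7 does not divide |G| = 36, so by Lagrange S is not a subgroup.

No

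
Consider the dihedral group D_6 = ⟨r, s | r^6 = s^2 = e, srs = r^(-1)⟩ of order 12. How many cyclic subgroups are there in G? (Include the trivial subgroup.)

Each element a generates a cyclic subgroup ⟨a⟩; distinct elements may generate the same one (a cyclic group of order d has φ(d) generators).
Cyclic subgroups by order — order 1: 1; order 2: 7; order 3: 1; order 6: 1.
Total: 10.

10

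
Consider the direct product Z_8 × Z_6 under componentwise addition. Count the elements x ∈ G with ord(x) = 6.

An element (a,b) has order lcm(ord(a), ord(b)); count pairs with lcm equal to 6.
Enumerating gives 6 such elements.

6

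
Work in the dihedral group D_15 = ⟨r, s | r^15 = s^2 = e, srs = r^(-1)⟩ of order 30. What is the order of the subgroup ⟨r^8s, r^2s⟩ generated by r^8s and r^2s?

10

|⟨r^8s⟩| = 2 and |⟨r^2s⟩| = 2, so |H| is a multiple of lcm(2, 2) = 2 and divides |G| = 30.
Closing under the operation: H = {e, r^3, r^6, r^9, r^12, r^2s, r^5s, r^8s, r^11s, r^14s}, so |H| = 10.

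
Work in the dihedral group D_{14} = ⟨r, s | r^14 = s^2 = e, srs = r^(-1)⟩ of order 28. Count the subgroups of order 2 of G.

15

|G| = 28 and 2 | 28, so subgroups of order 2 are possible by Lagrange.
The subgroups of order 2 are: {e, r^10s}; {e, r^11s}; {e, r^12s}; {e, r^13s}; … (15 in all).
So G has 15 subgroups of order 2.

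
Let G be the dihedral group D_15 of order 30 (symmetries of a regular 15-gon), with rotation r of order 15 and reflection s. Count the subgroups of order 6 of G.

5

|G| = 30 and 6 | 30, so subgroups of order 6 are possible by Lagrange.
The subgroups of order 6 are: {e, r^5, r^10, s, r^5s, r^10s}; {e, r^5, r^10, rs, r^6s, r^11s}; {e, r^5, r^10, r^2s, r^7s, r^12s}; {e, r^5, r^10, r^3s, r^8s, r^13s}; … (5 in all).
So G has 5 subgroups of order 6.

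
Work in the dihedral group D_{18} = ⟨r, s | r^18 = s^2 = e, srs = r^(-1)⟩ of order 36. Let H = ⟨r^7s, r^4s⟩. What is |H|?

|⟨r^7s⟩| = 2 and |⟨r^4s⟩| = 2, so |H| is a multiple of lcm(2, 2) = 2 and divides |G| = 36.
Closing under the operation: H = {e, r^3, r^6, r^9, r^12, r^15, rs, r^4s, r^7s, r^10s, r^13s, r^16s}, so |H| = 12.

12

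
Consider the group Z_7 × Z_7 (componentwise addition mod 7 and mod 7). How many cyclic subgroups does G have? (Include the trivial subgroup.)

9

A cyclic subgroup of order d is generated by each of its φ(d) elements of order d, so the cyclic subgroups of order d number (#elements of order d)/φ(d).
Cyclic subgroups by order — order 1: 1; order 7: 8.
Total: 9.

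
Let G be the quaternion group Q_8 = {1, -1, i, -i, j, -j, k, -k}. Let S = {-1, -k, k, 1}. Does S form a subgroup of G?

|S| = 4 divides |G| = 8, consistent with Lagrange.
S contains the identity, every element's inverse is in S, and S is closed under ·: it is a subgroup.
In fact S = ⟨-k⟩.

Yes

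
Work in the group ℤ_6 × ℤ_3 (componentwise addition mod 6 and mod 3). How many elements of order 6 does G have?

8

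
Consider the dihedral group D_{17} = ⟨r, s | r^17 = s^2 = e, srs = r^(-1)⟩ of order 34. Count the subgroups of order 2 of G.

17

|G| = 34 and 2 | 34, so subgroups of order 2 are possible by Lagrange.
The subgroups of order 2 are: {e, r^10s}; {e, r^11s}; {e, r^12s}; {e, r^13s}; … (17 in all).
So G has 17 subgroups of order 2.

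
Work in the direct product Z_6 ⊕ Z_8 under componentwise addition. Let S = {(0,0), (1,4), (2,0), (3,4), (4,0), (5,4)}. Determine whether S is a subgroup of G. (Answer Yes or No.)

|S| = 6 divides |G| = 48, consistent with Lagrange.
S contains the identity, every element's inverse is in S, and S is closed under +: it is a subgroup.
In fact S = ⟨(5,4)⟩.

Yes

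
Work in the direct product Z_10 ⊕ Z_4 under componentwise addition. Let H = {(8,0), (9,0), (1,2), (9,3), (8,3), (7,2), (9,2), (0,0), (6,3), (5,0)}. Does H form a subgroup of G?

(9,0) ∈ H but its inverse (1,0) ∉ H, so H is not a subgroup.

No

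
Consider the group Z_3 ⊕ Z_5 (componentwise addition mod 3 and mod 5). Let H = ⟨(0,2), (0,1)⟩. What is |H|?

5

|⟨(0,2)⟩| = 5 and |⟨(0,1)⟩| = 5, so |H| is a multiple of lcm(5, 5) = 5 and divides |G| = 15.
Closing under the operation: H = {(0,0), (0,1), (0,2), (0,3), (0,4)}, so |H| = 5.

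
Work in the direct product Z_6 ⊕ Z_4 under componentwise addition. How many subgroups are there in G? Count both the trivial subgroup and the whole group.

|G| = 24, so by Lagrange every subgroup order divides 24. Divisors: 1, 2, 3, 4, 6, 8, 12, 24.
Subgroups by order — order 1: 1; order 2: 3; order 3: 1; order 4: 3; order 6: 3; order 8: 1; order 12: 3; order 24: 1.
Total: 1 + 3 + 1 + 3 + 3 + 1 + 3 + 1 = 16.

16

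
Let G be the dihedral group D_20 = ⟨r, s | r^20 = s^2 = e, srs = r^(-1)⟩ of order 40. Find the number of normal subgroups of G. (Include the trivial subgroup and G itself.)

9

G has 48 subgroups. Checking conjugation-invariance by order — order 1: 1/1 normal; order 2: 1/21 normal; order 4: 1/11 normal; order 5: 1/1 normal; order 8: 0/5 normal; order 10: 1/5 normal; order 20: 3/3 normal; order 40: 1/1 normal.
Total normal subgroups: 9.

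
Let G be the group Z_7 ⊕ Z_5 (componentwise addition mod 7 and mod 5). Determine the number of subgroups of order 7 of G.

|G| = 35 and 7 | 35, so subgroups of order 7 are possible by Lagrange.
The subgroups of order 7 are: {(0,0), (1,0), (2,0), (3,0), (4,0), (5,0), (6,0)}.
So G has 1 subgroup of order 7.

1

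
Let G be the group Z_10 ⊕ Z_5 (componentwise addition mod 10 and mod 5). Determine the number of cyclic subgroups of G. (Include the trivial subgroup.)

14

Group the elements of G by the cyclic subgroup they generate; each cyclic subgroup of order d accounts for φ(d) elements.
Cyclic subgroups by order — order 1: 1; order 2: 1; order 5: 6; order 10: 6.
Total: 14.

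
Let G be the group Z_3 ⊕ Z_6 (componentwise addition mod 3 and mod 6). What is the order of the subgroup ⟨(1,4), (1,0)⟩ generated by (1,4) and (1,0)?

9

|⟨(1,4)⟩| = 3 and |⟨(1,0)⟩| = 3, so |H| is a multiple of lcm(3, 3) = 3 and divides |G| = 18.
Closing under the operation: H = {(0,0), (0,2), (0,4), (1,0), (1,2), (1,4), (2,0), (2,2), (2,4)}, so |H| = 9.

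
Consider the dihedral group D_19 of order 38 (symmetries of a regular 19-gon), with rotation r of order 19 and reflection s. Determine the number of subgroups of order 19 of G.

|G| = 38 and 19 | 38, so subgroups of order 19 are possible by Lagrange.
The subgroups of order 19 are: {e, r, r^2, r^3, r^4, r^5, r^6, r^7, r^8, r^9, r^10, r^11, r^12, r^13, r^14, r^15, r^16, r^17, r^18}.
So G has 1 subgroup of order 19.

1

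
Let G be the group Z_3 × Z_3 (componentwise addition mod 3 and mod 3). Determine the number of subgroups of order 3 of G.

4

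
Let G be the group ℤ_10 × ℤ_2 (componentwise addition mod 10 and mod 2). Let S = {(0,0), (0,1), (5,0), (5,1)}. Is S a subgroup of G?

Yes

|S| = 4 divides |G| = 20, consistent with Lagrange.
S contains the identity, every element's inverse is in S, and S is closed under +: it is a subgroup.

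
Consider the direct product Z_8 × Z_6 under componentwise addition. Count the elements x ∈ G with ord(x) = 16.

0

An element (a,b) has order lcm(ord(a), ord(b)); count pairs with lcm equal to 16.
Enumerating gives 0 such elements.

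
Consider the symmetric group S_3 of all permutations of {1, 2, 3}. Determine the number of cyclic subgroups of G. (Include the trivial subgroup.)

A cyclic subgroup of order d is generated by each of its φ(d) elements of order d, so the cyclic subgroups of order d number (#elements of order d)/φ(d).
Cyclic subgroups by order — order 1: 1; order 2: 3; order 3: 1.
Total: 5.

5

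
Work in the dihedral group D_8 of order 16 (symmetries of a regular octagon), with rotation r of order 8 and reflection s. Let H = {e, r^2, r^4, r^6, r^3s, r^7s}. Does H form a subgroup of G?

|H| = 6 does not divide |G| = 16, so by Lagrange H is not a subgroup.

No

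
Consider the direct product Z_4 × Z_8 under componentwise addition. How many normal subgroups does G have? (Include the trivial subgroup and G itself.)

22

G is abelian, so every subgroup is normal.
G has 22 subgroups in total, hence 22 normal subgroups.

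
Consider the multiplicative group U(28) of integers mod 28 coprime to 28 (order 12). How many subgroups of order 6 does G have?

|G| = 12 and 6 | 12, so subgroups of order 6 are possible by Lagrange.
The subgroups of order 6 are: {1, 9, 11, 15, 23, 25}; {1, 5, 9, 13, 17, 25}; {1, 3, 9, 19, 25, 27}.
So G has 3 subgroups of order 6.

3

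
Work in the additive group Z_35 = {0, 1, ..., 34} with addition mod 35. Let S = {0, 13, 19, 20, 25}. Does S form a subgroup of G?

No

19 ∈ S but its inverse 16 ∉ S, so S is not a subgroup.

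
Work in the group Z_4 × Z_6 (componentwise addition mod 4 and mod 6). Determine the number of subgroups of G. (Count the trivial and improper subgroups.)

16

|G| = 24, so by Lagrange every subgroup order divides 24. Divisors: 1, 2, 3, 4, 6, 8, 12, 24.
Subgroups by order — order 1: 1; order 2: 3; order 3: 1; order 4: 3; order 6: 3; order 8: 1; order 12: 3; order 24: 1.
Total: 1 + 3 + 1 + 3 + 3 + 1 + 3 + 1 = 16.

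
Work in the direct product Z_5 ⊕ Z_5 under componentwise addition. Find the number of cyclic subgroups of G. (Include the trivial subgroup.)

7

Group the elements of G by the cyclic subgroup they generate; each cyclic subgroup of order d accounts for φ(d) elements.
Cyclic subgroups by order — order 1: 1; order 5: 6.
Total: 7.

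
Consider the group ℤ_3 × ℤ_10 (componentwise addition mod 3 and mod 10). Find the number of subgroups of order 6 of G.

|G| = 30 and 6 | 30, so subgroups of order 6 are possible by Lagrange.
The subgroups of order 6 are: {(0,0), (0,5), (1,0), (1,5), (2,0), (2,5)}.
So G has 1 subgroup of order 6.

1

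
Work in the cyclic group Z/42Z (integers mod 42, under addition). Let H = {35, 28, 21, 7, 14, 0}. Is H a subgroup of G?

|H| = 6 divides |G| = 42, consistent with Lagrange.
H contains the identity, every element's inverse is in H, and H is closed under +: it is a subgroup.
In fact H = ⟨35⟩.

Yes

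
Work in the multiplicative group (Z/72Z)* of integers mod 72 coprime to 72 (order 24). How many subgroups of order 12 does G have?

|G| = 24 and 12 | 24, so subgroups of order 12 are possible by Lagrange.
The subgroups of order 12 are: {1, 11, 13, 23, 25, 35, 37, 47, 49, 59, 61, 71}; {1, 11, 17, 19, 25, 35, 41, 43, 49, 59, 65, 67}; {1, 5, 7, 11, 25, 29, 31, 35, 49, 53, 55, 59}; {1, 5, 13, 17, 25, 29, 37, 41, 49, 53, 61, 65}; … (7 in all).
So G has 7 subgroups of order 12.

7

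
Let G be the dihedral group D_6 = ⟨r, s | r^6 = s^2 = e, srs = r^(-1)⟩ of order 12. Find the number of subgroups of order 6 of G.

|G| = 12 and 6 | 12, so subgroups of order 6 are possible by Lagrange.
The subgroups of order 6 are: {e, r, r^2, r^3, r^4, r^5}; {e, r^2, r^4, s, r^2s, r^4s}; {e, r^2, r^4, rs, r^3s, r^5s}.
So G has 3 subgroups of order 6.

3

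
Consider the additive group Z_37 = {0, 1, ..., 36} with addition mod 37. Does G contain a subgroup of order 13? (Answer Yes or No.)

No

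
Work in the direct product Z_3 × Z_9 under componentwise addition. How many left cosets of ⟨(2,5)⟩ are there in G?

3

|⟨(2,5)⟩| = 9 and |G| = 27.
By Lagrange, [G : H] = |G|/|H| = 27/9 = 3.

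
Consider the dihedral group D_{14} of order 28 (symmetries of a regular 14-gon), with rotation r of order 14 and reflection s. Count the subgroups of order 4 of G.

|G| = 28 and 4 | 28, so subgroups of order 4 are possible by Lagrange.
The subgroups of order 4 are: {e, r^7, r^3s, r^10s}; {e, r^7, r^4s, r^11s}; {e, r^7, r^5s, r^12s}; {e, r^7, r^6s, r^13s}; … (7 in all).
So G has 7 subgroups of order 4.

7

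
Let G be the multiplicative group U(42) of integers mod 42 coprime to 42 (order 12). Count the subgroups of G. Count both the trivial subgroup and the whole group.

|G| = 12, so by Lagrange every subgroup order divides 12. Divisors: 1, 2, 3, 4, 6, 12.
Subgroups by order — order 1: 1; order 2: 3; order 3: 1; order 4: 1; order 6: 3; order 12: 1.
Total: 1 + 3 + 1 + 1 + 3 + 1 = 10.

10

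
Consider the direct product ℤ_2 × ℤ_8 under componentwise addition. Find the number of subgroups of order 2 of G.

|G| = 16 and 2 | 16, so subgroups of order 2 are possible by Lagrange.
The subgroups of order 2 are: {(0,0), (0,4)}; {(0,0), (1,0)}; {(0,0), (1,4)}.
So G has 3 subgroups of order 2.

3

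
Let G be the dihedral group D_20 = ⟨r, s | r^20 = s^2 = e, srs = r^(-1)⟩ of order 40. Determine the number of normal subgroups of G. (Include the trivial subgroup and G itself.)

9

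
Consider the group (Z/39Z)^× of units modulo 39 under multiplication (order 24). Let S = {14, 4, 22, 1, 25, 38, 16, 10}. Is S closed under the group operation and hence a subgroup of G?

No

Closure fails: 4 · 38 = 35 ∉ S. So S is not a subgroup.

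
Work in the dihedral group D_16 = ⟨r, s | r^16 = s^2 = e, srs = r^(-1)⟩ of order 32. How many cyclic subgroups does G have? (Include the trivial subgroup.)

21

Group the elements of G by the cyclic subgroup they generate; each cyclic subgroup of order d accounts for φ(d) elements.
Cyclic subgroups by order — order 1: 1; order 2: 17; order 4: 1; order 8: 1; order 16: 1.
Total: 21.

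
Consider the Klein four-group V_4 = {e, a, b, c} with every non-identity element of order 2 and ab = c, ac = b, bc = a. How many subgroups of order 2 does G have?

|G| = 4 and 2 | 4, so subgroups of order 2 are possible by Lagrange.
The subgroups of order 2 are: {e, a}; {e, b}; {e, c}.
So G has 3 subgroups of order 2.

3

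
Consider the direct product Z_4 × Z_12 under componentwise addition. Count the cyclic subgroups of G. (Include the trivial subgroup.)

20

Each element a generates a cyclic subgroup ⟨a⟩; distinct elements may generate the same one (a cyclic group of order d has φ(d) generators).
Cyclic subgroups by order — order 1: 1; order 2: 3; order 3: 1; order 4: 6; order 6: 3; order 12: 6.
Total: 20.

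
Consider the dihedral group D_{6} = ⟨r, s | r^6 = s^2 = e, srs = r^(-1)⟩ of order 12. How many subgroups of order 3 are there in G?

1

|G| = 12 and 3 | 12, so subgroups of order 3 are possible by Lagrange.
The subgroups of order 3 are: {e, r^2, r^4}.
So G has 1 subgroup of order 3.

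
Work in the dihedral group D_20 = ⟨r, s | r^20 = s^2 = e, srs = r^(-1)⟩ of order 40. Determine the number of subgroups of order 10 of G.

|G| = 40 and 10 | 40, so subgroups of order 10 are possible by Lagrange.
The subgroups of order 10 are: {e, r^2, r^4, r^6, r^8, r^10, r^12, r^14, r^16, r^18}; {e, r^4, r^8, r^12, r^16, r^2s, r^6s, r^10s, r^14s, r^18s}; {e, r^4, r^8, r^12, r^16, r^3s, r^7s, r^11s, r^15s, r^19s}; {e, r^4, r^8, r^12, r^16, s, r^4s, r^8s, r^12s, r^16s}; … (5 in all).
So G has 5 subgroups of order 10.

5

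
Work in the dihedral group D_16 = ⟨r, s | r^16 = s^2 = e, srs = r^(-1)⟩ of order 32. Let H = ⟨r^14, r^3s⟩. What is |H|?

16

|⟨r^14⟩| = 8 and |⟨r^3s⟩| = 2, so |H| is a multiple of lcm(8, 2) = 8 and divides |G| = 32.
Closing under the operation: H = {e, r^2, r^4, r^6, r^8, r^10, r^12, r^14, rs, r^3s, r^5s, r^7s, r^9s, r^11s, r^13s, r^15s}, so |H| = 16.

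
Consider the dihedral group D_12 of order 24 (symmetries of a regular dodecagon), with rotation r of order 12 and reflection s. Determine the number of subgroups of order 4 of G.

7

|G| = 24 and 4 | 24, so subgroups of order 4 are possible by Lagrange.
The subgroups of order 4 are: {e, r^6, r^4s, r^10s}; {e, r^6, r^5s, r^11s}; {e, r^6, r^2s, r^8s}; {e, r^3, r^6, r^9}; … (7 in all).
So G has 7 subgroups of order 4.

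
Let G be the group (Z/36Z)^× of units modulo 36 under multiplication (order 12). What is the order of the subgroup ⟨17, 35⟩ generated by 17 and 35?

4

|⟨17⟩| = 2 and |⟨35⟩| = 2, so |H| is a multiple of lcm(2, 2) = 2 and divides |G| = 12.
Closing under the operation: H = {1, 17, 19, 35}, so |H| = 4.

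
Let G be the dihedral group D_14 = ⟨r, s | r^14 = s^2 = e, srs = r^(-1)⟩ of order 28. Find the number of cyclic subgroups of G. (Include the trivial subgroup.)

Each element a generates a cyclic subgroup ⟨a⟩; distinct elements may generate the same one (a cyclic group of order d has φ(d) generators).
Cyclic subgroups by order — order 1: 1; order 2: 15; order 7: 1; order 14: 1.
Total: 18.

18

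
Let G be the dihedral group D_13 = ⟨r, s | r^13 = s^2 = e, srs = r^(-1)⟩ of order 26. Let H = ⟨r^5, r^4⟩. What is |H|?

13

|⟨r^5⟩| = 13 and |⟨r^4⟩| = 13, so |H| is a multiple of lcm(13, 13) = 13 and divides |G| = 26.
Closing under the operation: H = {e, r, r^2, r^3, r^4, r^5, r^6, r^7, r^8, r^9, r^10, r^11, r^12}, so |H| = 13.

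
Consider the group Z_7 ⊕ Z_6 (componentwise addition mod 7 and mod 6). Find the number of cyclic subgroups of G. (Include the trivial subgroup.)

8

Group the elements of G by the cyclic subgroup they generate; each cyclic subgroup of order d accounts for φ(d) elements.
Cyclic subgroups by order — order 1: 1; order 2: 1; order 3: 1; order 6: 1; order 7: 1; order 14: 1; order 21: 1; order 42: 1.
Total: 8.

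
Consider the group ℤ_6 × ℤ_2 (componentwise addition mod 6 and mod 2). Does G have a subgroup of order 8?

No

8 does not divide |G| = 12, so by Lagrange no subgroup of order 8 exists.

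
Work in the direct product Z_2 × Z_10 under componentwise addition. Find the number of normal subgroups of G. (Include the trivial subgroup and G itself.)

G is abelian, so every subgroup is normal.
G has 10 subgroups in total, hence 10 normal subgroups.

10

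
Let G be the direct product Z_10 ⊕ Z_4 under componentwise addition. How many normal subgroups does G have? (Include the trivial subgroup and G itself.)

G is abelian, so every subgroup is normal.
G has 16 subgroups in total, hence 16 normal subgroups.

16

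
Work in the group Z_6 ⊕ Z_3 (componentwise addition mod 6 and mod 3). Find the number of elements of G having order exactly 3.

An element (a,b) has order lcm(ord(a), ord(b)); count pairs with lcm equal to 3.
Enumerating gives 8 such elements.

8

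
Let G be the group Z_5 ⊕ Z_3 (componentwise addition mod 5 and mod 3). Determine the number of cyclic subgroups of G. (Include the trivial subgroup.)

A cyclic subgroup of order d is generated by each of its φ(d) elements of order d, so the cyclic subgroups of order d number (#elements of order d)/φ(d).
Cyclic subgroups by order — order 1: 1; order 3: 1; order 5: 1; order 15: 1.
Total: 4.

4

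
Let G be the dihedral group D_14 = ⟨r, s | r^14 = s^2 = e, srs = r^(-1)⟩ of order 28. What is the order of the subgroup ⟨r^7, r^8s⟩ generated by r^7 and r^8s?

|⟨r^7⟩| = 2 and |⟨r^8s⟩| = 2, so |H| is a multiple of lcm(2, 2) = 2 and divides |G| = 28.
Closing under the operation: H = {e, r^7, rs, r^8s}, so |H| = 4.

4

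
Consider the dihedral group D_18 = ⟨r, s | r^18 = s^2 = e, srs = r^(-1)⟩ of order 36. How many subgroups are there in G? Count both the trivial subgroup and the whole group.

|G| = 36, so by Lagrange every subgroup order divides 36. Divisors: 1, 2, 3, 4, 6, 9, 12, 18, 36.
Subgroups by order — order 1: 1; order 2: 19; order 3: 1; order 4: 9; order 6: 7; order 9: 1; order 12: 3; order 18: 3; order 36: 1.
Total: 1 + 19 + 1 + 9 + 7 + 1 + 3 + 3 + 1 = 45.

45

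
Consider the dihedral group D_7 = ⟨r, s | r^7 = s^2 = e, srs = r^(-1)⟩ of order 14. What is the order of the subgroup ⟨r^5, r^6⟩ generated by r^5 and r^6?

|⟨r^5⟩| = 7 and |⟨r^6⟩| = 7, so |H| is a multiple of lcm(7, 7) = 7 and divides |G| = 14.
Closing under the operation: H = {e, r, r^2, r^3, r^4, r^5, r^6}, so |H| = 7.

7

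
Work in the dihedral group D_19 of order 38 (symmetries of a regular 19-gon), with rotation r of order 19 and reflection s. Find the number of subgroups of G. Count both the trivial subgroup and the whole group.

|G| = 38, so by Lagrange every subgroup order divides 38. Divisors: 1, 2, 19, 38.
Subgroups by order — order 1: 1; order 2: 19; order 19: 1; order 38: 1.
Total: 1 + 19 + 1 + 1 = 22.

22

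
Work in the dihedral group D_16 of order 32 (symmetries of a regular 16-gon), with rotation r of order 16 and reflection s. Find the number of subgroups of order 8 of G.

5

|G| = 32 and 8 | 32, so subgroups of order 8 are possible by Lagrange.
The subgroups of order 8 are: {e, r^2, r^4, r^6, r^8, r^10, r^12, r^14}; {e, r^4, r^8, r^12, r^2s, r^6s, r^10s, r^14s}; {e, r^4, r^8, r^12, r^3s, r^7s, r^11s, r^15s}; {e, r^4, r^8, r^12, s, r^4s, r^8s, r^12s}; … (5 in all).
So G has 5 subgroups of order 8.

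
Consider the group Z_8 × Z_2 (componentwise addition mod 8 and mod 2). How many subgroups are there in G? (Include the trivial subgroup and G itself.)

|G| = 16, so by Lagrange every subgroup order divides 16. Divisors: 1, 2, 4, 8, 16.
Subgroups by order — order 1: 1; order 2: 3; order 4: 3; order 8: 3; order 16: 1.
Total: 1 + 3 + 3 + 3 + 1 = 11.

11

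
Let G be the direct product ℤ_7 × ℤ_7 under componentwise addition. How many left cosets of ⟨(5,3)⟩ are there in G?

7

|⟨(5,3)⟩| = 7 and |G| = 49.
By Lagrange, [G : H] = |G|/|H| = 49/7 = 7.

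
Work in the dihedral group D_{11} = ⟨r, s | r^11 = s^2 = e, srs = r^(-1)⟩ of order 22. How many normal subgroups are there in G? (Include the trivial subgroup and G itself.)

G has 14 subgroups. Checking conjugation-invariance by order — order 1: 1/1 normal; order 2: 0/11 normal; order 11: 1/1 normal; order 22: 1/1 normal.
Total normal subgroups: 3.

3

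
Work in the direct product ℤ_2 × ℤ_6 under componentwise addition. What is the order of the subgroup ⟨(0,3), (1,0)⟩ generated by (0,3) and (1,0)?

|⟨(0,3)⟩| = 2 and |⟨(1,0)⟩| = 2, so |H| is a multiple of lcm(2, 2) = 2 and divides |G| = 12.
Closing under the operation: H = {(0,0), (0,3), (1,0), (1,3)}, so |H| = 4.

4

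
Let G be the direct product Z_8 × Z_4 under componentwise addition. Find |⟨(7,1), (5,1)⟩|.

16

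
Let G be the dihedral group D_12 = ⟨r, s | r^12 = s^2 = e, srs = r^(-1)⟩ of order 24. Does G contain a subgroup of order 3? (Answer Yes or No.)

Yes

3 | 24. A subgroup of order 3 is {e, r^4, r^8}.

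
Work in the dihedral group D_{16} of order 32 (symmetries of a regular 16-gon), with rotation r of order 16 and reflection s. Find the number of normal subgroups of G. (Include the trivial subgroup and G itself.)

G has 36 subgroups. Checking conjugation-invariance by order — order 1: 1/1 normal; order 2: 1/17 normal; order 4: 1/9 normal; order 8: 1/5 normal; order 16: 3/3 normal; order 32: 1/1 normal.
Total normal subgroups: 8.

8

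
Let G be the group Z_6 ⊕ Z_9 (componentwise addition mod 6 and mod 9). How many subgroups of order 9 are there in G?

4

|G| = 54 and 9 | 54, so subgroups of order 9 are possible by Lagrange.
The subgroups of order 9 are: {(0,0), (0,1), (0,2), (0,3), (0,4), (0,5), (0,6), (0,7), (0,8)}; {(0,0), (0,3), (0,6), (2,0), (2,3), (2,6), (4,0), (4,3), (4,6)}; {(0,0), (0,3), (0,6), (2,1), (2,4), (2,7), (4,2), (4,5), (4,8)}; {(0,0), (0,3), (0,6), (2,2), (2,5), (2,8), (4,1), (4,4), (4,7)}.
So G has 4 subgroups of order 9.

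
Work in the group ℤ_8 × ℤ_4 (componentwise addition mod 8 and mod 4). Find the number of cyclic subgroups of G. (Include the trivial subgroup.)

Each element a generates a cyclic subgroup ⟨a⟩; distinct elements may generate the same one (a cyclic group of order d has φ(d) generators).
Cyclic subgroups by order — order 1: 1; order 2: 3; order 4: 6; order 8: 4.
Total: 14.

14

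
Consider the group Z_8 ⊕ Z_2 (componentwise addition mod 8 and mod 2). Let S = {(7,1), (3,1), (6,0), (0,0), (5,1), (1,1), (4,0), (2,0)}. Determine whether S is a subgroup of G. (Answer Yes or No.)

|S| = 8 divides |G| = 16, consistent with Lagrange.
S contains the identity, every element's inverse is in S, and S is closed under +: it is a subgroup.
In fact S = ⟨(7,1)⟩.

Yes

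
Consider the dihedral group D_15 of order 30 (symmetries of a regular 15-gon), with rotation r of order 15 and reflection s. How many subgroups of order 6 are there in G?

5

|G| = 30 and 6 | 30, so subgroups of order 6 are possible by Lagrange.
The subgroups of order 6 are: {e, r^5, r^10, s, r^5s, r^10s}; {e, r^5, r^10, rs, r^6s, r^11s}; {e, r^5, r^10, r^2s, r^7s, r^12s}; {e, r^5, r^10, r^3s, r^8s, r^13s}; … (5 in all).
So G has 5 subgroups of order 6.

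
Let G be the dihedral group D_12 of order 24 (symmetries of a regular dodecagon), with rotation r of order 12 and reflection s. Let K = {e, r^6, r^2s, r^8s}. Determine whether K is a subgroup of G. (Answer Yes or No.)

|K| = 4 divides |G| = 24, consistent with Lagrange.
K contains the identity, every element's inverse is in K, and K is closed under ·: it is a subgroup.

Yes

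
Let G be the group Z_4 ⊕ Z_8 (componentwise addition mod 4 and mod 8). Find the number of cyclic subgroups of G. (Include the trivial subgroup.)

14

Group the elements of G by the cyclic subgroup they generate; each cyclic subgroup of order d accounts for φ(d) elements.
Cyclic subgroups by order — order 1: 1; order 2: 3; order 4: 6; order 8: 4.
Total: 14.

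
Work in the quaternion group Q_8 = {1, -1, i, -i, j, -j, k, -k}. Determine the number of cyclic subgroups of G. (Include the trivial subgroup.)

5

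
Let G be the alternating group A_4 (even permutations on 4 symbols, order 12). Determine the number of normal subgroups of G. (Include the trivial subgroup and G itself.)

3

G has 10 subgroups. Checking conjugation-invariance by order — order 1: 1/1 normal; order 2: 0/3 normal; order 3: 0/4 normal; order 4: 1/1 normal; order 12: 1/1 normal.
Total normal subgroups: 3.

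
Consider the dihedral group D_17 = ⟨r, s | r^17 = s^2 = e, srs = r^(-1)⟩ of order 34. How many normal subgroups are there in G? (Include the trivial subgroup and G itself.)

3

G has 20 subgroups. Checking conjugation-invariance by order — order 1: 1/1 normal; order 2: 0/17 normal; order 17: 1/1 normal; order 34: 1/1 normal.
Total normal subgroups: 3.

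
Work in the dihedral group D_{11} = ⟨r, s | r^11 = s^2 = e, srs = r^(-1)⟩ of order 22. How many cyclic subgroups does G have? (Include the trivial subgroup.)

A cyclic subgroup of order d is generated by each of its φ(d) elements of order d, so the cyclic subgroups of order d number (#elements of order d)/φ(d).
Cyclic subgroups by order — order 1: 1; order 2: 11; order 11: 1.
Total: 13.

13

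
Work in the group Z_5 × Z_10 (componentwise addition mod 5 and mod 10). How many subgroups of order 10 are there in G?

6

|G| = 50 and 10 | 50, so subgroups of order 10 are possible by Lagrange.
The subgroups of order 10 are: {(0,0), (0,1), (0,2), (0,3), (0,4), (0,5), (0,6), (0,7), (0,8), (0,9)}; {(0,0), (0,5), (1,0), (1,5), (2,0), (2,5), (3,0), (3,5), (4,0), (4,5)}; {(0,0), (0,5), (1,1), (1,6), (2,2), (2,7), (3,3), (3,8), (4,4), (4,9)}; {(0,0), (0,5), (1,2), (1,7), (2,4), (2,9), (3,1), (3,6), (4,3), (4,8)}; … (6 in all).
So G has 6 subgroups of order 10.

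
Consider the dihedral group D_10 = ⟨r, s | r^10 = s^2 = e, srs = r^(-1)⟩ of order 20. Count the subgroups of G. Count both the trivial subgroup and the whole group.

|G| = 20, so by Lagrange every subgroup order divides 20. Divisors: 1, 2, 4, 5, 10, 20.
Subgroups by order — order 1: 1; order 2: 11; order 4: 5; order 5: 1; order 10: 3; order 20: 1.
Total: 1 + 11 + 5 + 1 + 3 + 1 = 22.

22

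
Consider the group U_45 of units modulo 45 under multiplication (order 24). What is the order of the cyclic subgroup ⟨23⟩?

12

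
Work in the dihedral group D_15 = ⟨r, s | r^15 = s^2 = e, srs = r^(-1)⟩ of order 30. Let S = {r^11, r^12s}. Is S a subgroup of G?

No

The identity e ∉ S, so S is not a subgroup.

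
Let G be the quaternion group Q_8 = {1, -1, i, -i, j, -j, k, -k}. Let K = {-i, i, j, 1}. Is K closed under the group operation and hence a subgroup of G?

No

j ∈ K but its inverse -j ∉ K, so K is not a subgroup.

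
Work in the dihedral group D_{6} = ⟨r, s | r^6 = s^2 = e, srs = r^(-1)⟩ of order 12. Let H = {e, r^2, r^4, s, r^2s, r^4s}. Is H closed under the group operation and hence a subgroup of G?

Yes

|H| = 6 divides |G| = 12, consistent with Lagrange.
H contains the identity, every element's inverse is in H, and H is closed under ·: it is a subgroup.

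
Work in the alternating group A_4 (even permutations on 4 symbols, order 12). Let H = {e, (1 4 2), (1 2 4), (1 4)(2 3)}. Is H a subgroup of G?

No

Closure fails: (1 2 4) ∘ (1 4)(2 3) = (2 3 4) ∉ H. So H is not a subgroup.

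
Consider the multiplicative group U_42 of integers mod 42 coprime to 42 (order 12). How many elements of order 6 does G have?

The elements of order 6 are: 5, 11, 17, 19, 23, 31.
That's 6.

6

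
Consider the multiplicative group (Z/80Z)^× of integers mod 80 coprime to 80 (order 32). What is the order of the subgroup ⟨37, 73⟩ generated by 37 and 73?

|⟨37⟩| = 4 and |⟨73⟩| = 4, so |H| is a multiple of lcm(4, 4) = 4 and divides |G| = 32.
Closing under the operation: H = {1, 9, 13, 17, 21, 29, 33, 37, 41, 49, 53, 57, 61, 69, 73, 77}, so |H| = 16.

16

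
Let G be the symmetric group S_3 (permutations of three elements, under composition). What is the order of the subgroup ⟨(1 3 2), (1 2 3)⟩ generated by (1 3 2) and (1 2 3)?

3

|⟨(1 3 2)⟩| = 3 and |⟨(1 2 3)⟩| = 3, so |H| is a multiple of lcm(3, 3) = 3 and divides |G| = 6.
Closing under the operation: H = {e, (1 2 3), (1 3 2)}, so |H| = 3.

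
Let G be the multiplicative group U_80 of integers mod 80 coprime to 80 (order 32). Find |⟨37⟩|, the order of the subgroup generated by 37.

Compute successive powers of 37 mod 80: 37, 9, 13, 1; 37^4 ≡ 1 (mod 80).
So |⟨37⟩| = 4.

4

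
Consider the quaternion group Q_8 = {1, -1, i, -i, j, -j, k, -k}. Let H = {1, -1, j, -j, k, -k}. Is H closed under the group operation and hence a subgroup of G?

No

|H| = 6 does not divide |G| = 8, so by Lagrange H is not a subgroup.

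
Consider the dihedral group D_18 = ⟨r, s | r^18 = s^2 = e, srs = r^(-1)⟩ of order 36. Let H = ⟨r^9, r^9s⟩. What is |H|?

|⟨r^9⟩| = 2 and |⟨r^9s⟩| = 2, so |H| is a multiple of lcm(2, 2) = 2 and divides |G| = 36.
Closing under the operation: H = {e, r^9, s, r^9s}, so |H| = 4.

4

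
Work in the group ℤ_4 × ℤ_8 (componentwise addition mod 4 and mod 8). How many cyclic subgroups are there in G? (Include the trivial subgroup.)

Each element a generates a cyclic subgroup ⟨a⟩; distinct elements may generate the same one (a cyclic group of order d has φ(d) generators).
Cyclic subgroups by order — order 1: 1; order 2: 3; order 4: 6; order 8: 4.
Total: 14.

14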